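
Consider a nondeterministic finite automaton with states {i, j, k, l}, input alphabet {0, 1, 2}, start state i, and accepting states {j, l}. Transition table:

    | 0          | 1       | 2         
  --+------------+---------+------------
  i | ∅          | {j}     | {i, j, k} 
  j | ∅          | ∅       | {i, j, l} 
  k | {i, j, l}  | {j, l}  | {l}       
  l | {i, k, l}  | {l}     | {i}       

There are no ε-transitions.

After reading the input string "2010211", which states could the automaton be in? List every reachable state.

Start in {i}.
Read '2': {i} → {i, j, k}.
Read '0': {i, j, k} → {i, j, l}.
Read '1': {i, j, l} → {j, l}.
Read '0': {j, l} → {i, k, l}.
Read '2': {i, k, l} → {i, j, k, l}.
Read '1': {i, j, k, l} → {j, l}.
Read '1': {j, l} → {l}.

{l}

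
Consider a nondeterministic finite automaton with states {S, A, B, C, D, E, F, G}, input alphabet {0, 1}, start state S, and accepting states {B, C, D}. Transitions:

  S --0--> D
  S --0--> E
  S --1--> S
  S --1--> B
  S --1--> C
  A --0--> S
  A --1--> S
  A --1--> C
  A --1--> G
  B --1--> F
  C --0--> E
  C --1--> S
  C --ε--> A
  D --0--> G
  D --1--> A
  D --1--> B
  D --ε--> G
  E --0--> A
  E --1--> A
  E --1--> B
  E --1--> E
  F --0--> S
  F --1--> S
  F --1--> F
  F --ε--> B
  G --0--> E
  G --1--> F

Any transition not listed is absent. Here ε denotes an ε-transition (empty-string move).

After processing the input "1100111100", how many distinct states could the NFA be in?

Start in {S}.
Read '1': {S} → {S, A, B, C}.
Read '1': {S, A, B, C} → {S, A, B, C, F, G}.
Read '0': {S, A, B, C, F, G} → {S, D, E, G}.
Read '0': {S, D, E, G} → {A, D, E, G}.
Read '1': {A, D, E, G} → {S, A, B, C, E, F, G}.
Read '1': {S, A, B, C, E, F, G} → {S, A, B, C, E, F, G}.
Read '1': {S, A, B, C, E, F, G} → {S, A, B, C, E, F, G}.
Read '1': {S, A, B, C, E, F, G} → {S, A, B, C, E, F, G}.
Read '0': {S, A, B, C, E, F, G} → {S, A, D, E, G}.
Read '0': {S, A, D, E, G} → {S, A, D, E, G}.
That set has 5 states.

5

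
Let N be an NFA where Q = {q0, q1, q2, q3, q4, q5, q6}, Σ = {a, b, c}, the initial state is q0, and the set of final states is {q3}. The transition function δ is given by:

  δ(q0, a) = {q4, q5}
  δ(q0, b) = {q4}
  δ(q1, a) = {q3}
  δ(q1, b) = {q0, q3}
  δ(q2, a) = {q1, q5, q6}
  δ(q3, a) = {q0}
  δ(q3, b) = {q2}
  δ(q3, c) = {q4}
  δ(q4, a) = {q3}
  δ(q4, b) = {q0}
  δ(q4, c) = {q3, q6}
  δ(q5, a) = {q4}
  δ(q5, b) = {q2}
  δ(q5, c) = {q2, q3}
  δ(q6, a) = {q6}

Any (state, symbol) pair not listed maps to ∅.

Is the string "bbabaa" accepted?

Yes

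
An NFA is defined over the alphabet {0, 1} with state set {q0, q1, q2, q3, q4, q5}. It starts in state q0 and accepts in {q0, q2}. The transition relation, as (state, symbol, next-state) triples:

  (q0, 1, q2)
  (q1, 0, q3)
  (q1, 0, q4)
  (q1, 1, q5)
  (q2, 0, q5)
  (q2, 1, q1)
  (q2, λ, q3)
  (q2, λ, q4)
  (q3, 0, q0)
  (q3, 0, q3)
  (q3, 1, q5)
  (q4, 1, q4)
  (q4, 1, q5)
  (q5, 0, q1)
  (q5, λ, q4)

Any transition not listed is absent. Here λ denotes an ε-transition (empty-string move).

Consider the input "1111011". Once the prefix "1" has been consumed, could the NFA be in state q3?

Start in {q0}.
Read '1': q0→{q2}; union {q2}; ε-closure = {q2, q3, q4}.
State q3 is in {q2, q3, q4}.

Yes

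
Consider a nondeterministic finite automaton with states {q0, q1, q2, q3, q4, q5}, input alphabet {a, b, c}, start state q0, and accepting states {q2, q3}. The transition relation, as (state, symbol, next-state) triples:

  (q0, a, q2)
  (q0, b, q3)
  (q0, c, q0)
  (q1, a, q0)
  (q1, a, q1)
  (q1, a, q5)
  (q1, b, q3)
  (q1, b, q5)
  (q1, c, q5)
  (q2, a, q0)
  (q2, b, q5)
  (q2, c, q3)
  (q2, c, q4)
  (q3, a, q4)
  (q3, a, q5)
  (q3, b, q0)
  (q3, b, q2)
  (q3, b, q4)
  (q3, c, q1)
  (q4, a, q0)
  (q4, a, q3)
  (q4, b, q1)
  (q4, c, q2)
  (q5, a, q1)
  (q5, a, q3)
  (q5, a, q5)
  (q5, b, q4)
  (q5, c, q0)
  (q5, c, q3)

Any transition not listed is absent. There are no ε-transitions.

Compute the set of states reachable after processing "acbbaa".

{q0, q1, q2, q3, q4, q5}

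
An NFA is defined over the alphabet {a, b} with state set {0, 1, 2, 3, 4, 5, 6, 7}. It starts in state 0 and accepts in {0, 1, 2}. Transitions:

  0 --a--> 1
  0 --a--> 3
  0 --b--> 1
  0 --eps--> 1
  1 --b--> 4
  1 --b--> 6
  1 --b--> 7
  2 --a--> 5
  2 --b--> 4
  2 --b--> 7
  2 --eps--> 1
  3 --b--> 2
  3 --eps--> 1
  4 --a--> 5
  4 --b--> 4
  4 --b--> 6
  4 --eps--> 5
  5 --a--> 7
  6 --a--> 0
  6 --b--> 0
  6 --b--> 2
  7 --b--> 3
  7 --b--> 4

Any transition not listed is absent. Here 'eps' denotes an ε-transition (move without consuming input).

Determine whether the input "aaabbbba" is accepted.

No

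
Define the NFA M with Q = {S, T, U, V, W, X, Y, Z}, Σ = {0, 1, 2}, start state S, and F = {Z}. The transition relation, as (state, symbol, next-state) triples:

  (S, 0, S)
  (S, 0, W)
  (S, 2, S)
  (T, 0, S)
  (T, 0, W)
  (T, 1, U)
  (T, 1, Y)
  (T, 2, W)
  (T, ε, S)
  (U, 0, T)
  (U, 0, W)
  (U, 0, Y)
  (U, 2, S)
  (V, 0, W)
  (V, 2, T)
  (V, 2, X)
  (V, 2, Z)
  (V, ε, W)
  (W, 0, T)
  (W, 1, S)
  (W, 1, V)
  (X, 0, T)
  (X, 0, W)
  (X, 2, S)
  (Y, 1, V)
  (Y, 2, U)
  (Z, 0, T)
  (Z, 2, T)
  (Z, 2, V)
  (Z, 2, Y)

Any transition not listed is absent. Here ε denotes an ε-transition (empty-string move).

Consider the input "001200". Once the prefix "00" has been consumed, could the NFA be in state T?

Yes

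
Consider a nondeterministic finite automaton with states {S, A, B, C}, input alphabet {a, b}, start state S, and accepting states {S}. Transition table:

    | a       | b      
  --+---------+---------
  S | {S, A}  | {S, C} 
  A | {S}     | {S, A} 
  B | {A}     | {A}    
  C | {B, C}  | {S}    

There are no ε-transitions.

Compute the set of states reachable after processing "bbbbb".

Start in {S}.
Read 'b': S→{S, C}; now {S, C}.
Read 'b': S→{S, C}, C→{S}; now {S, C}.
Read 'b': S→{S, C}, C→{S}; now {S, C}.
Read 'b': S→{S, C}, C→{S}; now {S, C}.
Read 'b': S→{S, C}, C→{S}; now {S, C}.

{S, C}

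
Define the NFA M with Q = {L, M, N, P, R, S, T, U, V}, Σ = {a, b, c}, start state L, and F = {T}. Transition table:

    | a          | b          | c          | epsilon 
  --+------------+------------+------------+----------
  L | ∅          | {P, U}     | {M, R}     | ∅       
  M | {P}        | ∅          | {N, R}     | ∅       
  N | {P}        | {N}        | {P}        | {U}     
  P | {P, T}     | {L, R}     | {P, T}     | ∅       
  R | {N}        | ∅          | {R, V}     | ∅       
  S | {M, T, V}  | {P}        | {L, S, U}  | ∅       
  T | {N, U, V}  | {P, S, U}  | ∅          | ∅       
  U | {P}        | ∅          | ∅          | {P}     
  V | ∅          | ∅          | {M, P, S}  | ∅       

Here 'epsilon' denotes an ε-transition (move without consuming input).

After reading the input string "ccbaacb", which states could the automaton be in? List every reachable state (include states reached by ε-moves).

Start in {L}.
Read 'c': {L} → {M, R}.
Read 'c': {M, R} → {N, P, R, U, V}.
Read 'b': {N, P, R, U, V} → {L, N, P, R, U}.
Read 'a': {L, N, P, R, U} → {N, P, T, U}.
Read 'a': {N, P, T, U} → {N, P, T, U, V}.
Read 'c': {N, P, T, U, V} → {M, P, S, T}.
Read 'b': {M, P, S, T} → {L, P, R, S, U}.

{L, P, R, S, U}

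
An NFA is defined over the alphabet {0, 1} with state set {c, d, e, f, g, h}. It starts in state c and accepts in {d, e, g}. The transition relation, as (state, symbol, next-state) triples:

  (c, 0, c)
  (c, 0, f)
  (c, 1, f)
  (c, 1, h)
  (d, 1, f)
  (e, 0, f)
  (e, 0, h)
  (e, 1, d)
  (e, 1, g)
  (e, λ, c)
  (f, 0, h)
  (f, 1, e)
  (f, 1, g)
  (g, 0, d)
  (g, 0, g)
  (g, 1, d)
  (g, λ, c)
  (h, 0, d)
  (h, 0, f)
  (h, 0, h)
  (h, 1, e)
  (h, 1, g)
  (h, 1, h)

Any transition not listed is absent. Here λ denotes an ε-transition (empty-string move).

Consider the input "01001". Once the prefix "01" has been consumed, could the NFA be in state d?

No

Start in {c}.
Read '0': c→{c, f}; now {c, f}.
Read '1': c→{f, h}, f→{e, g}; union {e, f, g, h}; ε-closure = {c, e, f, g, h}.
State d is not in {c, e, f, g, h}.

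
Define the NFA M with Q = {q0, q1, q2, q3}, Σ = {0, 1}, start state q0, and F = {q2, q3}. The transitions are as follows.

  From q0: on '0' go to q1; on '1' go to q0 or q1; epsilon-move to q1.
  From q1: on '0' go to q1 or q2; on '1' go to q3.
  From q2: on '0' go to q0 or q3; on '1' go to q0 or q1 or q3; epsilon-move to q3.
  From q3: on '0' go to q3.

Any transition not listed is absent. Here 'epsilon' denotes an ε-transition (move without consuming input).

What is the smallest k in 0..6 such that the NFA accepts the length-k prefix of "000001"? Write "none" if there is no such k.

Start: ε-closure({q0}) = {q0, q1}.
Read '0': q0→{q1}, q1→{q1, q2}; union {q1, q2}; ε-closure = {q1, q2, q3}.
None of the earlier sets intersect F, but {q1, q2, q3} does.

1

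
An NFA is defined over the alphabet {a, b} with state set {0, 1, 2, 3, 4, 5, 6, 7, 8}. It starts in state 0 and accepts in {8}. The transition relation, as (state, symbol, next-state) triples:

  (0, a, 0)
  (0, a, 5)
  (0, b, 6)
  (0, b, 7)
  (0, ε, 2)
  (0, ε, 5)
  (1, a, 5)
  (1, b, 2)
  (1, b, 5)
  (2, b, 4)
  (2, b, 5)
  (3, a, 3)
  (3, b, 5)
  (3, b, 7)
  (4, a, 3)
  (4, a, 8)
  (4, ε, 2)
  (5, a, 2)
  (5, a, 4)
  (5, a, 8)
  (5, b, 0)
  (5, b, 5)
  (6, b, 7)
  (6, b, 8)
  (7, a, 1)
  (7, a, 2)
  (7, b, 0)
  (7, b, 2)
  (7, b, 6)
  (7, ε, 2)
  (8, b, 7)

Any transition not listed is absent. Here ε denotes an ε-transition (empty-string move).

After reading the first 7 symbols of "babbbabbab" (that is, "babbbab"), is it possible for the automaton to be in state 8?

No

Start: ε-closure({0}) = {0, 2, 5}.
Read 'b': 0→{6, 7}, 2→{4, 5}, 5→{0, 5}; union {0, 4, 5, 6, 7}; ε-closure = {0, 2, 4, 5, 6, 7}.
Read 'a': 0→{0, 5}, 2→∅, 4→{3, 8}, 5→{2, 4, 8}, 6→∅, 7→{1, 2}; now {0, 1, 2, 3, 4, 5, 8}.
Read 'b': 0→{6, 7}, 1→{2, 5}, 2→{4, 5}, 3→{5, 7}, 4→∅, 5→{0, 5}, 8→{7}; now {0, 2, 4, 5, 6, 7}.
Read 'b': 0→{6, 7}, 2→{4, 5}, 4→∅, 5→{0, 5}, 6→{7, 8}, 7→{0, 2, 6}; now {0, 2, 4, 5, 6, 7, 8}.
Read 'b': 0→{6, 7}, 2→{4, 5}, 4→∅, 5→{0, 5}, 6→{7, 8}, 7→{0, 2, 6}, 8→{7}; now {0, 2, 4, 5, 6, 7, 8}.
Read 'a': 0→{0, 5}, 2→∅, 4→{3, 8}, 5→{2, 4, 8}, 6→∅, 7→{1, 2}, 8→∅; now {0, 1, 2, 3, 4, 5, 8}.
Read 'b': 0→{6, 7}, 1→{2, 5}, 2→{4, 5}, 3→{5, 7}, 4→∅, 5→{0, 5}, 8→{7}; now {0, 2, 4, 5, 6, 7}.
State 8 is not in {0, 2, 4, 5, 6, 7}.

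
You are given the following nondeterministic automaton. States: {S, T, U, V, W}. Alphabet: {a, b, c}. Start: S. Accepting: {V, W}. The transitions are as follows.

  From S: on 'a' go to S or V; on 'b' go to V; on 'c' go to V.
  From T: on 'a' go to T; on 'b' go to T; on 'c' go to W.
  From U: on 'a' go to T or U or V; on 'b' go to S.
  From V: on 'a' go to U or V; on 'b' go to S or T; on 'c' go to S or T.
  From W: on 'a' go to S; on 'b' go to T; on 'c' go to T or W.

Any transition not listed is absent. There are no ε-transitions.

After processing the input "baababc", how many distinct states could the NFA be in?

4

Start in {S}.
Read 'b': {S} → {V}.
Read 'a': {V} → {U, V}.
Read 'a': {U, V} → {T, U, V}.
Read 'b': {T, U, V} → {S, T}.
Read 'a': {S, T} → {S, T, V}.
Read 'b': {S, T, V} → {S, T, V}.
Read 'c': {S, T, V} → {S, T, V, W}.
That set has 4 states.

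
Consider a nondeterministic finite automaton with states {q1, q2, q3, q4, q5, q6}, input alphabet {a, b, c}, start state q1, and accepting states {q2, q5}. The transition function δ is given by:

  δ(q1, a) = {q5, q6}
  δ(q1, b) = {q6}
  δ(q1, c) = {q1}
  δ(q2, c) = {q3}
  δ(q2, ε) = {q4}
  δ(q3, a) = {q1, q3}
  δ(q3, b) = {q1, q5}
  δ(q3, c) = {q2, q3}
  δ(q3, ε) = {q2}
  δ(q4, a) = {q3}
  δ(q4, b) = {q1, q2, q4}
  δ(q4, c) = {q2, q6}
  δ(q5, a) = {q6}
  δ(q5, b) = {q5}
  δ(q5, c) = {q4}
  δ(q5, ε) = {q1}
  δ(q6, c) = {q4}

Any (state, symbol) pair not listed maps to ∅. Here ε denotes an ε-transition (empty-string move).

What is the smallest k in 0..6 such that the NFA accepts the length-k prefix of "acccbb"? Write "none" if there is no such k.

1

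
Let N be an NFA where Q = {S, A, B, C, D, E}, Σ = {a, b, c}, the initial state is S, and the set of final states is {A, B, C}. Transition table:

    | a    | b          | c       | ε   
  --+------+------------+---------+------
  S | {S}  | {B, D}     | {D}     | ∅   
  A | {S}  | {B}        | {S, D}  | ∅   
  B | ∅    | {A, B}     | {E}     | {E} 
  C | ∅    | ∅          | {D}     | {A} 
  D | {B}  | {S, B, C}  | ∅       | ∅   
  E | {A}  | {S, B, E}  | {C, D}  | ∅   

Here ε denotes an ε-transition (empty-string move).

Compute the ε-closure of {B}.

{B, E}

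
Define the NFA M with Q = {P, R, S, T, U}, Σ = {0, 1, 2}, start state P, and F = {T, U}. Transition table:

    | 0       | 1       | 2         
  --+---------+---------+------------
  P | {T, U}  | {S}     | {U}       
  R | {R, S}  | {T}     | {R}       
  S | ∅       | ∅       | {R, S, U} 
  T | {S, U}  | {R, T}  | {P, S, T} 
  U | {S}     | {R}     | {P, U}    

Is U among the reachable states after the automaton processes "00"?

Start in {P}.
Read '0': {P} → {T, U}.
Read '0': {T, U} → {S, U}.
State U is in {S, U}.

Yes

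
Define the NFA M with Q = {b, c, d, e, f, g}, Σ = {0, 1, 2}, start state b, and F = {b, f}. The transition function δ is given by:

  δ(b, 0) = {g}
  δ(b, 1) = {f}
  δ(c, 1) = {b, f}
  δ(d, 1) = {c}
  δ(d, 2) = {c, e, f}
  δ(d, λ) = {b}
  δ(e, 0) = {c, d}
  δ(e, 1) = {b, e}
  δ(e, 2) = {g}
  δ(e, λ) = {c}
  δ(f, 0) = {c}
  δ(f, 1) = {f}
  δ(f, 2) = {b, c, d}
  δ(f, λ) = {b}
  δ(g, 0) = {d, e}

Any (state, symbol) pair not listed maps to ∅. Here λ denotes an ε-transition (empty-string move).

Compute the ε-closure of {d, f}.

{b, d, f}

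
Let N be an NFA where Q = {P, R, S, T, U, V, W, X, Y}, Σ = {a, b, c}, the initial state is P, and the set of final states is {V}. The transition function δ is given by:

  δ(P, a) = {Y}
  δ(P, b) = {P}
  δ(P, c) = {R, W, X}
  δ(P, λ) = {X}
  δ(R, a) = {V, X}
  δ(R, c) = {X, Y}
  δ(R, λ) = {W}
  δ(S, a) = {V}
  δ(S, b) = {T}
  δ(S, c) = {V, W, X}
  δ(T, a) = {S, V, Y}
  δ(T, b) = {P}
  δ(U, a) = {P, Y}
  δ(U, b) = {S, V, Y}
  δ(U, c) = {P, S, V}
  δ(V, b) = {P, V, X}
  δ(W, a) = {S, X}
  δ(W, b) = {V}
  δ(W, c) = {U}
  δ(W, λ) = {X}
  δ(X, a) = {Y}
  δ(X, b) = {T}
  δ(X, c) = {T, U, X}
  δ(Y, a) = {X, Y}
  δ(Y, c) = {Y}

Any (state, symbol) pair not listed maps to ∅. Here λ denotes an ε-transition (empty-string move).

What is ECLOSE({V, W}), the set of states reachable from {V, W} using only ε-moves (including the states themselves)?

{V, W, X}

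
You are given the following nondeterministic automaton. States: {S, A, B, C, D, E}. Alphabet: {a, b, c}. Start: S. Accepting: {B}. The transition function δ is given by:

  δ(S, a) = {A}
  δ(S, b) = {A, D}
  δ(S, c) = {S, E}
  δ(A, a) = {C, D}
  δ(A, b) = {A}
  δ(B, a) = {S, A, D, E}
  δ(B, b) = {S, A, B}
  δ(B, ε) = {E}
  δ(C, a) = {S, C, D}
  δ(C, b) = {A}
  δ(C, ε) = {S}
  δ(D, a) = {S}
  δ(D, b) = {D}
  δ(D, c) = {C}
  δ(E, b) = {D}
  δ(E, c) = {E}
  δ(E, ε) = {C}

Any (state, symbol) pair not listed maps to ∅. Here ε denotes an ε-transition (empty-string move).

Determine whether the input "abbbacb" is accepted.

No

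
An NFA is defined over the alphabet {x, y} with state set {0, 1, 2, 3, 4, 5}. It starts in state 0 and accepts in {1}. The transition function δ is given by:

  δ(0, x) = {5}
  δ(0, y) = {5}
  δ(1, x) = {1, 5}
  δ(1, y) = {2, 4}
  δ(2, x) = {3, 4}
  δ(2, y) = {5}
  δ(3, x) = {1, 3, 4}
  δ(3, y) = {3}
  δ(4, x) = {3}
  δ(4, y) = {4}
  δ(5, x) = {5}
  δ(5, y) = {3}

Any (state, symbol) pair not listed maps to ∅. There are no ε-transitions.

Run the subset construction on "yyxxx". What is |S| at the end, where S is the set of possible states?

4

Start in {0}.
Read 'y': 0→{5}; now {5}.
Read 'y': 5→{3}; now {3}.
Read 'x': 3→{1, 3, 4}; now {1, 3, 4}.
Read 'x': 1→{1, 5}, 3→{1, 3, 4}, 4→{3}; now {1, 3, 4, 5}.
Read 'x': 1→{1, 5}, 3→{1, 3, 4}, 4→{3}, 5→{5}; now {1, 3, 4, 5}.
That set has 4 states.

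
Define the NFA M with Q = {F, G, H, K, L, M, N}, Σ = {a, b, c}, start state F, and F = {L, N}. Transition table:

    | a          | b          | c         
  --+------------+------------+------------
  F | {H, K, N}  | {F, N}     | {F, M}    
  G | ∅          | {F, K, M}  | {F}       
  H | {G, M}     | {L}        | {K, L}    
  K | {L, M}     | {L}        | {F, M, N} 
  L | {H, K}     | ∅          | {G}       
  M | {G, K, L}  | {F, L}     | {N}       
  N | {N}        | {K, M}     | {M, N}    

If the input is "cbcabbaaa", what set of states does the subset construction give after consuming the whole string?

Start in {F}.
Read 'c': {F} → {F, M}.
Read 'b': {F, M} → {F, L, N}.
Read 'c': {F, L, N} → {F, G, M, N}.
Read 'a': {F, G, M, N} → {G, H, K, L, N}.
Read 'b': {G, H, K, L, N} → {F, K, L, M}.
Read 'b': {F, K, L, M} → {F, L, N}.
Read 'a': {F, L, N} → {H, K, N}.
Read 'a': {H, K, N} → {G, L, M, N}.
Read 'a': {G, L, M, N} → {G, H, K, L, N}.

{G, H, K, L, N}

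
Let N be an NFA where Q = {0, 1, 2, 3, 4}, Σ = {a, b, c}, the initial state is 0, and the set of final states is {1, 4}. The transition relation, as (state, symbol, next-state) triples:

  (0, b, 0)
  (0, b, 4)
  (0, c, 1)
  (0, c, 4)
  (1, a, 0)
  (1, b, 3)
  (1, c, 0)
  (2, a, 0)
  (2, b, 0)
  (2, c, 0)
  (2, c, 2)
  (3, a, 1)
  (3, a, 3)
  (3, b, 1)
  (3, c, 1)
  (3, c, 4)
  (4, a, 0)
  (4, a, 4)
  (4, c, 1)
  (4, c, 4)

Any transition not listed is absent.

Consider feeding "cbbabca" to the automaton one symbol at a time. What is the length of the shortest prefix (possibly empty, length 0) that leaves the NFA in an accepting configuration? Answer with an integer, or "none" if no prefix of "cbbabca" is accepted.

1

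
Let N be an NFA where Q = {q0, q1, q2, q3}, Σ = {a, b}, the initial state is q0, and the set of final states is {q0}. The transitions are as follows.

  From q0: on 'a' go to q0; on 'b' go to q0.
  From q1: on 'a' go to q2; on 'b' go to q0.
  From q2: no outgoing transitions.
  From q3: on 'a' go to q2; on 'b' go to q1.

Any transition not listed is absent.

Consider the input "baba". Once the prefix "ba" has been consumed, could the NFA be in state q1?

No

Start in {q0}.
Read 'b': {q0} → {q0}.
Read 'a': {q0} → {q0}.
State q1 is not in {q0}.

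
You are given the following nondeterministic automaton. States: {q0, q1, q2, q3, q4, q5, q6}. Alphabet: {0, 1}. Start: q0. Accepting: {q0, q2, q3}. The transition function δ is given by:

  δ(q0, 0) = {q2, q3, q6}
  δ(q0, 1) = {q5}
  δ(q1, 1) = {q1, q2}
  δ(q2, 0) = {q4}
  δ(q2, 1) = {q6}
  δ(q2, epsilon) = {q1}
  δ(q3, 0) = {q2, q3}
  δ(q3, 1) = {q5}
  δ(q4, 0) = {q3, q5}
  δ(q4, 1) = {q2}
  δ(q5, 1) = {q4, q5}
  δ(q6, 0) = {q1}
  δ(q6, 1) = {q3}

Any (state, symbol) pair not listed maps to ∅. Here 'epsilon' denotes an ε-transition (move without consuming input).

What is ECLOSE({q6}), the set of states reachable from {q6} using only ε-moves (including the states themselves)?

{q6}

Begin with {q6}.
No ε-moves leave this set, so the closure equals the set itself.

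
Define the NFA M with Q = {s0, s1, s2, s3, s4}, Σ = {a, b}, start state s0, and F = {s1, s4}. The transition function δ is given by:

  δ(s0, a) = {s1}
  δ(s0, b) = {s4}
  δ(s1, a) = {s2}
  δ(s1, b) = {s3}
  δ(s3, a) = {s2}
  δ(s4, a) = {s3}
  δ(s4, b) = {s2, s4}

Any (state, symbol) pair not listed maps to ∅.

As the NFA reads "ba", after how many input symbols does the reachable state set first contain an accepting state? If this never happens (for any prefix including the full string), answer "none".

1

Start in {s0}.
Read 'b': {s0} → {s4}.
None of the earlier sets intersect F, but {s4} does.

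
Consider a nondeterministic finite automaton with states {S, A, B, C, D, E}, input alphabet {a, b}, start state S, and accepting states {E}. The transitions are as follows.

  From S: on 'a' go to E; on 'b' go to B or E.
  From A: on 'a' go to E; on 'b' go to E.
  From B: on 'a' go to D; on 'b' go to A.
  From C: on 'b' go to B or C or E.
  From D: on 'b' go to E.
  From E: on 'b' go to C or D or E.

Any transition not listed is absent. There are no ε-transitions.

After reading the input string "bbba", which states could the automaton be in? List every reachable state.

Start in {S}.
Read 'b': {S} → {B, E}.
Read 'b': {B, E} → {A, C, D, E}.
Read 'b': {A, C, D, E} → {B, C, D, E}.
Read 'a': {B, C, D, E} → {D}.

{D}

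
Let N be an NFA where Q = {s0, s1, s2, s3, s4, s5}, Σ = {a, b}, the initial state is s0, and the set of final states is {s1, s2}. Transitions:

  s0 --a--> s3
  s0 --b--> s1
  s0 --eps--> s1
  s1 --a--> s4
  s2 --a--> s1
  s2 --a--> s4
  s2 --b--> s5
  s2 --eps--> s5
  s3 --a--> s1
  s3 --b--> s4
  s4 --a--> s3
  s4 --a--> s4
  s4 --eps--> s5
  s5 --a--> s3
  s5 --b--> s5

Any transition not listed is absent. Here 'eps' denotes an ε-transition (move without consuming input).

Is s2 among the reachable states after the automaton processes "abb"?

Start: ε-closure({s0}) = {s0, s1}.
Read 'a': {s0, s1} → {s3, s4, s5}.
Read 'b': {s3, s4, s5} → {s4, s5}.
Read 'b': {s4, s5} → {s5}.
State s2 is not in {s5}.

No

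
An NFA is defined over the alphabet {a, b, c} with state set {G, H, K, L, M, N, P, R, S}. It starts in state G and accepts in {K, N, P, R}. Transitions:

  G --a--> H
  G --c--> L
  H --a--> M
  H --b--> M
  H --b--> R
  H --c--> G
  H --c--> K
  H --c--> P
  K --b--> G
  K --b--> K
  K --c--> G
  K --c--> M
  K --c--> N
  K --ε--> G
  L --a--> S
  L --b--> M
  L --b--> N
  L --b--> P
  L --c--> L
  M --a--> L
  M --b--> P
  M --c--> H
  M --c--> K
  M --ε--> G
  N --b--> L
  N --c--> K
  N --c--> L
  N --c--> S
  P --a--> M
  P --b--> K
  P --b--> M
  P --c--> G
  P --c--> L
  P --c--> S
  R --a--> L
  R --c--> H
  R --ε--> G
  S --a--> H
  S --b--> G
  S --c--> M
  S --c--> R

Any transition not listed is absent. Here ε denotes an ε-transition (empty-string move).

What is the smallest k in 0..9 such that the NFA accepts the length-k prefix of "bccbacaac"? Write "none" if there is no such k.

none

Start in {G}.
Read 'b': {G} → ∅.
The set is empty and remains empty for the remaining 8 symbols.
No reachable set along the way intersects F.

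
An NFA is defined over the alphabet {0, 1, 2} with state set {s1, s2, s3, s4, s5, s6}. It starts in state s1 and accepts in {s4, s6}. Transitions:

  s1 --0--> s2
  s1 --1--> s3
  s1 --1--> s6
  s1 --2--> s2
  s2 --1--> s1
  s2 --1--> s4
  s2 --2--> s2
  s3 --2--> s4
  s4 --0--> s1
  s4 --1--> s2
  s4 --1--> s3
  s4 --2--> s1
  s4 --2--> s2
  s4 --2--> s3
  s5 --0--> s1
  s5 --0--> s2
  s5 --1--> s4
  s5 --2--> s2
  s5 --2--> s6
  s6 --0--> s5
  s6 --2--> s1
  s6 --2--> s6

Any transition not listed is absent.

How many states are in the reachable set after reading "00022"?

Start in {s1}.
Read '0': s1→{s2}; now {s2}.
Read '0': s2→∅; now ∅.
The set is empty and remains empty for the remaining 3 symbols.
That set has 0 states.

0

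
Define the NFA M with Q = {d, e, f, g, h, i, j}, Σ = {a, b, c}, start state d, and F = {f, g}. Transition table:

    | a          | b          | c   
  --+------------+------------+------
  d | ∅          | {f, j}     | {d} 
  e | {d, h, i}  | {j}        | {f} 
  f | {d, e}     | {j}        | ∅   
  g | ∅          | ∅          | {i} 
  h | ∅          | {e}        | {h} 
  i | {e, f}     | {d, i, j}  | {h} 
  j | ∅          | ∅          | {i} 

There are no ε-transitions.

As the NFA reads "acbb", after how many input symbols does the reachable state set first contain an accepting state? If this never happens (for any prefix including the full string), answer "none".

Start in {d}.
Read 'a': {d} → ∅.
The set is empty and remains empty for the remaining 3 symbols.
No reachable set along the way intersects F.

none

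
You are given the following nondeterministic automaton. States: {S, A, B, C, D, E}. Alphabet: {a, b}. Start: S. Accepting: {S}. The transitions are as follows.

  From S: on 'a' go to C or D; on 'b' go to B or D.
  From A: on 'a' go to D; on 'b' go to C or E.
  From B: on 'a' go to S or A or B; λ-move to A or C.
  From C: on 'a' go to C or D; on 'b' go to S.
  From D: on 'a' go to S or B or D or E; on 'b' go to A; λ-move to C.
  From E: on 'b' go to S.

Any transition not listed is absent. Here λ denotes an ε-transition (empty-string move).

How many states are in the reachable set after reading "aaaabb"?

Start in {S}.
Read 'a': {S} → {C, D}.
Read 'a': {C, D} → {S, A, B, C, D, E}.
Read 'a': {S, A, B, C, D, E} → {S, A, B, C, D, E}.
Read 'a': {S, A, B, C, D, E} → {S, A, B, C, D, E}.
Read 'b': {S, A, B, C, D, E} → {S, A, B, C, D, E}.
Read 'b': {S, A, B, C, D, E} → {S, A, B, C, D, E}.
That set has 6 states.

6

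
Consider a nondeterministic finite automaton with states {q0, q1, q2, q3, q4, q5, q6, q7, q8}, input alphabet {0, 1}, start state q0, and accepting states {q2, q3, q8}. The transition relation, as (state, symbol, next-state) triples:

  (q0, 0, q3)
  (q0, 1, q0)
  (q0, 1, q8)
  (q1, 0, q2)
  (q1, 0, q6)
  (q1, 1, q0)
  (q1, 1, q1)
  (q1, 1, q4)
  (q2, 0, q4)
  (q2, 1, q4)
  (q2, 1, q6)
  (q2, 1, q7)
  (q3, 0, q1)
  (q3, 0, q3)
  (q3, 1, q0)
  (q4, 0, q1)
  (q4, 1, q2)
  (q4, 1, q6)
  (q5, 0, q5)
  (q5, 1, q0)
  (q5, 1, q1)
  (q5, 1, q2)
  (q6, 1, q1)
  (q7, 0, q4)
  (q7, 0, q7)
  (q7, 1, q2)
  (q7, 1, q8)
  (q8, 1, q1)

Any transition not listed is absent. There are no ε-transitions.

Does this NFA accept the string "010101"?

Start in {q0}.
Read '0': q0→{q3}; now {q3}.
Read '1': q3→{q0}; now {q0}.
Read '0': q0→{q3}; now {q3}.
Read '1': q3→{q0}; now {q0}.
Read '0': q0→{q3}; now {q3}.
Read '1': q3→{q0}; now {q0}.
The final set {q0} contains no accepting state.

No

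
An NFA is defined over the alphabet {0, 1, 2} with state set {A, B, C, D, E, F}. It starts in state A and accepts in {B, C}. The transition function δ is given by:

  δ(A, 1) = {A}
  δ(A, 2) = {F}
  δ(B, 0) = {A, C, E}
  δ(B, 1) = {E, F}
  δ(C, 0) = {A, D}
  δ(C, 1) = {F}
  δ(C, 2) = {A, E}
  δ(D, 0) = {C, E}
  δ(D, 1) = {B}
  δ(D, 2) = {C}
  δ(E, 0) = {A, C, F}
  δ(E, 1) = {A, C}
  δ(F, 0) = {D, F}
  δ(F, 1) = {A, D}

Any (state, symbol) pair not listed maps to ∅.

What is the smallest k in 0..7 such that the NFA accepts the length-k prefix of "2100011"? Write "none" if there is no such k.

3

Start in {A}.
Read '2': {A} → {F}.
Read '1': {F} → {A, D}.
Read '0': {A, D} → {C, E}.
None of the earlier sets intersect F, but {C, E} does.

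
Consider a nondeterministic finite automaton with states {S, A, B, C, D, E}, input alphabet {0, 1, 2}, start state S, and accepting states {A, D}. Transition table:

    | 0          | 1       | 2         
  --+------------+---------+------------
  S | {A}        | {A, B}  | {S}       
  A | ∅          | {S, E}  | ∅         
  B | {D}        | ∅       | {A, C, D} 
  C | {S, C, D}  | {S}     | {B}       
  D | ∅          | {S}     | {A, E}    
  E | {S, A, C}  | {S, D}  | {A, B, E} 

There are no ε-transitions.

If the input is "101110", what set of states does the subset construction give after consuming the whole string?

{S, A, C}

Start in {S}.
Read '1': S→{A, B}; now {A, B}.
Read '0': A→∅, B→{D}; now {D}.
Read '1': D→{S}; now {S}.
Read '1': S→{A, B}; now {A, B}.
Read '1': A→{S, E}, B→∅; now {S, E}.
Read '0': S→{A}, E→{S, A, C}; now {S, A, C}.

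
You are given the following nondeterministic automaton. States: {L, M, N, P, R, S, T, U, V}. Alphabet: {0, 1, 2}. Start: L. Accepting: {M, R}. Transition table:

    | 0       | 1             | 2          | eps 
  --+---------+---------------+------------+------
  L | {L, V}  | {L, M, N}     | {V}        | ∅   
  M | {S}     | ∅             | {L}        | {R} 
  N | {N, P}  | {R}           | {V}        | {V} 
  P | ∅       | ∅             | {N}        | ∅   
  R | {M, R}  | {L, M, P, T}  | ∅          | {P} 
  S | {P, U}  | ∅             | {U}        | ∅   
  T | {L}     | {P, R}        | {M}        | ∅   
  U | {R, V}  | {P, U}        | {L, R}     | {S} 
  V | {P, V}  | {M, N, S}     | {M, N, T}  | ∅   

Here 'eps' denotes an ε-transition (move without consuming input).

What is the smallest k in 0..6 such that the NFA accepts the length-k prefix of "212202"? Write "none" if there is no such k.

2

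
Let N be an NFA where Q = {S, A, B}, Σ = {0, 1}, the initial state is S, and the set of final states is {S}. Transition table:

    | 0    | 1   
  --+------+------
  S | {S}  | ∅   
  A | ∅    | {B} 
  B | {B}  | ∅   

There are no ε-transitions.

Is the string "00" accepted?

Yes

Start in {S}.
Read '0': S→{S}; now {S}.
Read '0': S→{S}; now {S}.
The final set {S} contains the accepting state S.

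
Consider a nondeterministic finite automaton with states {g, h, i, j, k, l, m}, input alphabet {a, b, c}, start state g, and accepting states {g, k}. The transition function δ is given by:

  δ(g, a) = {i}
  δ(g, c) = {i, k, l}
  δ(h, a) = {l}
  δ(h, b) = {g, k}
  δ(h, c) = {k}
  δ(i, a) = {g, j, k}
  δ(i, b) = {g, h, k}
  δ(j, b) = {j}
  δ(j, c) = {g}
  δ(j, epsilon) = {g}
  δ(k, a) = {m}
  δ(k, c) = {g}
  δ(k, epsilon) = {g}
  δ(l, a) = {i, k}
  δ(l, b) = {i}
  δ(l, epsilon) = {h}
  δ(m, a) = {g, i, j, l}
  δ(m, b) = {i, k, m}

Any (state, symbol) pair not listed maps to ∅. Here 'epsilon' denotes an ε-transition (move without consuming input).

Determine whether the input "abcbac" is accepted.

Start in {g}.
Read 'a': g→{i}; now {i}.
Read 'b': i→{g, h, k}; now {g, h, k}.
Read 'c': g→{i, k, l}, h→{k}, k→{g}; union {g, i, k, l}; ε-closure = {g, h, i, k, l}.
Read 'b': g→∅, h→{g, k}, i→{g, h, k}, k→∅, l→{i}; now {g, h, i, k}.
Read 'a': g→{i}, h→{l}, i→{g, j, k}, k→{m}; union {g, i, j, k, l, m}; ε-closure = {g, h, i, j, k, l, m}.
Read 'c': g→{i, k, l}, h→{k}, i→∅, j→{g}, k→{g}, l→∅, m→∅; union {g, i, k, l}; ε-closure = {g, h, i, k, l}.
The final set {g, h, i, k, l} contains the accepting states g, k.

Yes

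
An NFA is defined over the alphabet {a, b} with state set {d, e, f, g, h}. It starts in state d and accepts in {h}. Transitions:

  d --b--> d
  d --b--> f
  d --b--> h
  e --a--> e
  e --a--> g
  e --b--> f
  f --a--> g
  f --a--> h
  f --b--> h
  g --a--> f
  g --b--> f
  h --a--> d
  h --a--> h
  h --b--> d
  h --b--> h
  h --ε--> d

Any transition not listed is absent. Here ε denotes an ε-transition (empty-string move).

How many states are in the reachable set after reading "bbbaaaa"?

Start in {d}.
Read 'b': d→{d, f, h}; now {d, f, h}.
Read 'b': d→{d, f, h}, f→{h}, h→{d, h}; now {d, f, h}.
Read 'b': d→{d, f, h}, f→{h}, h→{d, h}; now {d, f, h}.
Read 'a': d→∅, f→{g, h}, h→{d, h}; now {d, g, h}.
Read 'a': d→∅, g→{f}, h→{d, h}; now {d, f, h}.
Read 'a': d→∅, f→{g, h}, h→{d, h}; now {d, g, h}.
Read 'a': d→∅, g→{f}, h→{d, h}; now {d, f, h}.
That set has 3 states.

3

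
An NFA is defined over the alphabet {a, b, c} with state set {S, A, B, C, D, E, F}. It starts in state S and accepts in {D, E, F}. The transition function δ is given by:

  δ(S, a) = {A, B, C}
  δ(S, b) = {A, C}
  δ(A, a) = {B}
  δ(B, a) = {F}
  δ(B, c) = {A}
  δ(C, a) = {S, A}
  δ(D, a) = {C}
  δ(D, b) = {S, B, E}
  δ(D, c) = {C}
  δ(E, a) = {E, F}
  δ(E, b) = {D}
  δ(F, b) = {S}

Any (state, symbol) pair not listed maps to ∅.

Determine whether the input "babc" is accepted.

Start in {S}.
Read 'b': {S} → {A, C}.
Read 'a': {A, C} → {S, A, B}.
Read 'b': {S, A, B} → {A, C}.
Read 'c': {A, C} → ∅.
The final set ∅ contains no accepting state.

No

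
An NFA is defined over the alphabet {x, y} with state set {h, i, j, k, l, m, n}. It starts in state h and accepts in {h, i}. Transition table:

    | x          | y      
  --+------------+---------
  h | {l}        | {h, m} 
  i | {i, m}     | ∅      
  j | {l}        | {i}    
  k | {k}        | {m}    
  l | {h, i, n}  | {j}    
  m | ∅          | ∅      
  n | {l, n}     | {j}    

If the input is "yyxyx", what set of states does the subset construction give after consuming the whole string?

{l}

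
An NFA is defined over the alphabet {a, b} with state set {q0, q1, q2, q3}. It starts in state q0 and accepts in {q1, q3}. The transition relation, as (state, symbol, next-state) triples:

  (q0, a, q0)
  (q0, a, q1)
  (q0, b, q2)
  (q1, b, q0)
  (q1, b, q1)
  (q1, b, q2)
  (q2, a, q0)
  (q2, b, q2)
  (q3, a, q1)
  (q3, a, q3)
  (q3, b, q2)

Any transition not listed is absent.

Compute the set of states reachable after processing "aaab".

Start in {q0}.
Read 'a': {q0} → {q0, q1}.
Read 'a': {q0, q1} → {q0, q1}.
Read 'a': {q0, q1} → {q0, q1}.
Read 'b': {q0, q1} → {q0, q1, q2}.

{q0, q1, q2}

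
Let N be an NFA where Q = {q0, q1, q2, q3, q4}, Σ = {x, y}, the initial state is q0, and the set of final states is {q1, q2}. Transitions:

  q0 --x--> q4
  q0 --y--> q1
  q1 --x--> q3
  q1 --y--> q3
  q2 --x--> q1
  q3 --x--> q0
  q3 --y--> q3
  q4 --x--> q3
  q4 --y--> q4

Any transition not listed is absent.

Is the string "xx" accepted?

Start in {q0}.
Read 'x': q0→{q4}; now {q4}.
Read 'x': q4→{q3}; now {q3}.
The final set {q3} contains no accepting state.

No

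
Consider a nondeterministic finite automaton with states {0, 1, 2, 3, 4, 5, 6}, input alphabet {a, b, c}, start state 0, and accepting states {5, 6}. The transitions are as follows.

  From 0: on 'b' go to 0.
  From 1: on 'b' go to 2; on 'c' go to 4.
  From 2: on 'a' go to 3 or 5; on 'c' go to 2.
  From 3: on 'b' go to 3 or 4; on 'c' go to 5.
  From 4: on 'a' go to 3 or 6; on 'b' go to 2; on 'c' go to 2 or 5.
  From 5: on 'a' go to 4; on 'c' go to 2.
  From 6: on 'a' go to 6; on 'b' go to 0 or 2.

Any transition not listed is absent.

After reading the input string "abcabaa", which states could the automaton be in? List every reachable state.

Start in {0}.
Read 'a': 0→∅; now ∅.
The set is empty and remains empty for the remaining 6 symbols.

∅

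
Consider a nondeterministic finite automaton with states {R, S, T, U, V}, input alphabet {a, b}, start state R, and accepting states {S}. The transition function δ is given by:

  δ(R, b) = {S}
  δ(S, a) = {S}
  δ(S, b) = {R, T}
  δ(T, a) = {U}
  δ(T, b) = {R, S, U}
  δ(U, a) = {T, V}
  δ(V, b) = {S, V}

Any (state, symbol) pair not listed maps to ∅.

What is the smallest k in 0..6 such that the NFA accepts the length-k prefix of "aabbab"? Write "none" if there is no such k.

none

Start in {R}.
Read 'a': R→∅; now ∅.
The set is empty and remains empty for the remaining 5 symbols.
No reachable set along the way intersects F.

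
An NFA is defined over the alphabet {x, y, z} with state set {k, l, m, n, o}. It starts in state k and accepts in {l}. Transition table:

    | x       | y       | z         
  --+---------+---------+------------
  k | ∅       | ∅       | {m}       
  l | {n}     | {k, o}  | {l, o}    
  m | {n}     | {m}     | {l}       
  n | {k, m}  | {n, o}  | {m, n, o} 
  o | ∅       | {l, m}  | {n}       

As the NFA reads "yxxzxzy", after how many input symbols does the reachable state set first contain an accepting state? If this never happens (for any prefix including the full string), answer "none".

none

Start in {k}.
Read 'y': {k} → ∅.
The set is empty and remains empty for the remaining 6 symbols.
No reachable set along the way intersects F.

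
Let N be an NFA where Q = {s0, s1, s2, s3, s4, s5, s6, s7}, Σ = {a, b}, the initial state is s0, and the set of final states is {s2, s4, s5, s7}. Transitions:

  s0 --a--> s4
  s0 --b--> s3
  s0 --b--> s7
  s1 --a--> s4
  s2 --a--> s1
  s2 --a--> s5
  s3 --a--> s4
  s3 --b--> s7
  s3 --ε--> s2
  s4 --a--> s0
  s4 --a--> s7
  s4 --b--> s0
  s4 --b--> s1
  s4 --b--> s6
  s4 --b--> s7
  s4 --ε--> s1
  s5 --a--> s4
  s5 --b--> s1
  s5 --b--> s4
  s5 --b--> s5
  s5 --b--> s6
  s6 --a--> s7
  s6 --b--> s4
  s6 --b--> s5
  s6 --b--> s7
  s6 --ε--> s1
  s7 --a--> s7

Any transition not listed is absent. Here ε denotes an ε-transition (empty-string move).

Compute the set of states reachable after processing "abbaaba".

Start in {s0}.
Read 'a': {s0} → {s1, s4}.
Read 'b': {s1, s4} → {s0, s1, s6, s7}.
Read 'b': {s0, s1, s6, s7} → {s1, s2, s3, s4, s5, s7}.
Read 'a': {s1, s2, s3, s4, s5, s7} → {s0, s1, s4, s5, s7}.
Read 'a': {s0, s1, s4, s5, s7} → {s0, s1, s4, s7}.
Read 'b': {s0, s1, s4, s7} → {s0, s1, s2, s3, s6, s7}.
Read 'a': {s0, s1, s2, s3, s6, s7} → {s1, s4, s5, s7}.

{s1, s4, s5, s7}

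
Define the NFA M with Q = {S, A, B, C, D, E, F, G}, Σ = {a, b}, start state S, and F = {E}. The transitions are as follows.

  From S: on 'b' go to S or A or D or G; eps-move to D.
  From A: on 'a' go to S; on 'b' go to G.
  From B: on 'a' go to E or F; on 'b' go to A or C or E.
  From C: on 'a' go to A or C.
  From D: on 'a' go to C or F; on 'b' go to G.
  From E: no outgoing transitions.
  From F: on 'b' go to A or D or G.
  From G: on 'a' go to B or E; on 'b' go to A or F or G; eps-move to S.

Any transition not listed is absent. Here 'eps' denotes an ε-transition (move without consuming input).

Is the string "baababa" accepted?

Yes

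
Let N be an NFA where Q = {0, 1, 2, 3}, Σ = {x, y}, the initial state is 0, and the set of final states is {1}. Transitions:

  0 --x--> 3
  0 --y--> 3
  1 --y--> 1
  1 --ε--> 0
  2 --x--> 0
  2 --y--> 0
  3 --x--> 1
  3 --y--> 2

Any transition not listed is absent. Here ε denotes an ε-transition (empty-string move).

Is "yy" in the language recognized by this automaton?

Start in {0}.
Read 'y': 0→{3}; now {3}.
Read 'y': 3→{2}; now {2}.
The final set {2} contains no accepting state.

No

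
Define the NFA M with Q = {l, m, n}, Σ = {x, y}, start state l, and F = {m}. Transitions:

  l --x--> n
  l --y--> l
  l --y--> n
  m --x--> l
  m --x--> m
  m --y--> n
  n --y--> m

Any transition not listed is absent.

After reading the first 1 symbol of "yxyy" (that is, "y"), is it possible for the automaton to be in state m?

Start in {l}.
Read 'y': l→{l, n}; now {l, n}.
State m is not in {l, n}.

No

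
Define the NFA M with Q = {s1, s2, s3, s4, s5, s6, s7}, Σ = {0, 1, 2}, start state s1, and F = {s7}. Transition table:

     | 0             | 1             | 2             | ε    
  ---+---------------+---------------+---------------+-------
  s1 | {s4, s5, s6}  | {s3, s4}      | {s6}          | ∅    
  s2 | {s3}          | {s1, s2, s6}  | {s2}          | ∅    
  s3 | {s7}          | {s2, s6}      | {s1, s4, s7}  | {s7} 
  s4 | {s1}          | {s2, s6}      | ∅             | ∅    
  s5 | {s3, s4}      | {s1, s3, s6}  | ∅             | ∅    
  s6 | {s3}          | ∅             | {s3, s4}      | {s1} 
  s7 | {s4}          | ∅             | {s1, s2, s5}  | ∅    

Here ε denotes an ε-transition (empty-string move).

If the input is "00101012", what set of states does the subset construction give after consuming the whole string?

Start in {s1}.
Read '0': s1→{s4, s5, s6}; union {s4, s5, s6}; ε-closure = {s1, s4, s5, s6}.
Read '0': s1→{s4, s5, s6}, s4→{s1}, s5→{s3, s4}, s6→{s3}; union {s1, s3, s4, s5, s6}; ε-closure = {s1, s3, s4, s5, s6, s7}.
Read '1': s1→{s3, s4}, s3→{s2, s6}, s4→{s2, s6}, s5→{s1, s3, s6}, s6→∅, s7→∅; union {s1, s2, s3, s4, s6}; ε-closure = {s1, s2, s3, s4, s6, s7}.
Read '0': s1→{s4, s5, s6}, s2→{s3}, s3→{s7}, s4→{s1}, s6→{s3}, s7→{s4}; now {s1, s3, s4, s5, s6, s7}.
Read '1': s1→{s3, s4}, s3→{s2, s6}, s4→{s2, s6}, s5→{s1, s3, s6}, s6→∅, s7→∅; union {s1, s2, s3, s4, s6}; ε-closure = {s1, s2, s3, s4, s6, s7}.
Read '0': s1→{s4, s5, s6}, s2→{s3}, s3→{s7}, s4→{s1}, s6→{s3}, s7→{s4}; now {s1, s3, s4, s5, s6, s7}.
Read '1': s1→{s3, s4}, s3→{s2, s6}, s4→{s2, s6}, s5→{s1, s3, s6}, s6→∅, s7→∅; union {s1, s2, s3, s4, s6}; ε-closure = {s1, s2, s3, s4, s6, s7}.
Read '2': s1→{s6}, s2→{s2}, s3→{s1, s4, s7}, s4→∅, s6→{s3, s4}, s7→{s1, s2, s5}; now {s1, s2, s3, s4, s5, s6, s7}.

{s1, s2, s3, s4, s5, s6, s7}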